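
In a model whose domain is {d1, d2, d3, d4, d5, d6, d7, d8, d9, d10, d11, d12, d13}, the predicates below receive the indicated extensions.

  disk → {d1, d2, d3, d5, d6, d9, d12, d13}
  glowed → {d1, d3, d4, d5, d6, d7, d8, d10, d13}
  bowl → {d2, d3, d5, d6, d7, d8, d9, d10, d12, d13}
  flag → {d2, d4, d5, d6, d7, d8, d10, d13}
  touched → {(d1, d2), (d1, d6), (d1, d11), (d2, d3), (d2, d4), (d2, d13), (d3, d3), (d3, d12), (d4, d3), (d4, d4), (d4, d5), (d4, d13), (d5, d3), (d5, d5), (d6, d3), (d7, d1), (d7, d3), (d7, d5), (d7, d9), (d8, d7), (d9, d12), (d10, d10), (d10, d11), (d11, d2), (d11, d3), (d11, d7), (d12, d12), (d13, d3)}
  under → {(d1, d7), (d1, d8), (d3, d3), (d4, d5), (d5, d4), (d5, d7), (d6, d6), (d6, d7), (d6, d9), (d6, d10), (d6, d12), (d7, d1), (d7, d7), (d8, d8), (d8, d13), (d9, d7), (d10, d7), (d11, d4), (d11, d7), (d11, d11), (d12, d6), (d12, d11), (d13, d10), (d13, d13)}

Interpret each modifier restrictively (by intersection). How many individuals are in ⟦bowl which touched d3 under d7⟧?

3

⟦which touched d3⟧ = {x : ⟨x, d3⟩ ∈ ⟦touched⟧} = {d2, d3, d4, d5, d6, d7, d11, d13}
⟦under d7⟧ = {x : ⟨x, d7⟩ ∈ ⟦under⟧} = {d1, d5, d6, d7, d9, d10, d11}
⟦bowl⟧ = {d2, d3, d5, d6, d7, d8, d9, d10, d12, d13}
… ∩ ⟦which touched d3⟧ = {d2, d3, d5, d6, d7, d8, d9, d10, d12, d13} ∩ {d2, d3, d4, d5, d6, d7, d11, d13} = {d2, d3, d5, d6, d7, d13}
… ∩ ⟦under d7⟧ = {d2, d3, d5, d6, d7, d13} ∩ {d1, d5, d6, d7, d9, d10, d11} = {d5, d6, d7}
⟦bowl which touched d3 under d7⟧ = {d5, d6, d7}, so the cardinality is 3.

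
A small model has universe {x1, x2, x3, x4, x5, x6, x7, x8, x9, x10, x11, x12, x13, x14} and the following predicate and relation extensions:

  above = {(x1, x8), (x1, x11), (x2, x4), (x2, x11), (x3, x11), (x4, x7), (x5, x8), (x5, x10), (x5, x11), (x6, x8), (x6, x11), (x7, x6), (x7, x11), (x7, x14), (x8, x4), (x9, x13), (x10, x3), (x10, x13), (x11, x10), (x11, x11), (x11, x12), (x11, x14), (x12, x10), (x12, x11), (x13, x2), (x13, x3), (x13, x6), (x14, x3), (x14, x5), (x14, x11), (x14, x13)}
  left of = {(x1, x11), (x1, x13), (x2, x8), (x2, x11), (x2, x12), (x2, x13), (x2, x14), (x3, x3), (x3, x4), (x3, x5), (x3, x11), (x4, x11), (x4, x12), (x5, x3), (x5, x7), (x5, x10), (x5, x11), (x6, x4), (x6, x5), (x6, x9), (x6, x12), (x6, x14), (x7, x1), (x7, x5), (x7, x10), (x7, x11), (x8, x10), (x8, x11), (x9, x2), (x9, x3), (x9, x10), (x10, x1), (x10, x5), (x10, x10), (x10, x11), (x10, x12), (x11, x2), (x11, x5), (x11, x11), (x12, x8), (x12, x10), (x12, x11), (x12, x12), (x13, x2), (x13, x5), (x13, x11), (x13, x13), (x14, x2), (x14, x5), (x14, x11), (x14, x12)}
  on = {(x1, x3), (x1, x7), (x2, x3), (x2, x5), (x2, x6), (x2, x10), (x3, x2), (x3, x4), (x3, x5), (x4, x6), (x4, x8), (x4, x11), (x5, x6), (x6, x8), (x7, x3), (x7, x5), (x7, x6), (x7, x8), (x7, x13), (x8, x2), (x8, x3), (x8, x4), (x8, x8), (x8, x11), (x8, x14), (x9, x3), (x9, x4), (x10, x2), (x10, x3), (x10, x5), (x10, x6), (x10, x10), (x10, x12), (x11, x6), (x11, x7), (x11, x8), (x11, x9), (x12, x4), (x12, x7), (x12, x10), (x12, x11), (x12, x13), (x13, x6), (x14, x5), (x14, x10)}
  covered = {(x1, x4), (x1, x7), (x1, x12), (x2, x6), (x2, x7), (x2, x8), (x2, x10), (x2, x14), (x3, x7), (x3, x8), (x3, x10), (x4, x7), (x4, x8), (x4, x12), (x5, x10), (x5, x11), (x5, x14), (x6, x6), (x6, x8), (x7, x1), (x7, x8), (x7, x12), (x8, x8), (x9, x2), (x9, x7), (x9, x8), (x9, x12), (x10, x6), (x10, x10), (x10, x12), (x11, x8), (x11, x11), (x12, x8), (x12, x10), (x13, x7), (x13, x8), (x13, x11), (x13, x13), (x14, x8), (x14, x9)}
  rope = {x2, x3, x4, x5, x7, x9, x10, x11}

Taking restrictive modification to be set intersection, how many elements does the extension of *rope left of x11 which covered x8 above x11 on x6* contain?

⟦left of x11⟧ = {x : ⟨x, x11⟩ ∈ ⟦left of⟧} = {x1, x2, x3, x4, x5, x7, x8, x10, x11, x12, x13, x14}
⟦which covered x8⟧ = {x : ⟨x, x8⟩ ∈ ⟦covered⟧} = {x2, x3, x4, x6, x7, x8, x9, x11, x12, x13, x14}
⟦above x11⟧ = {x : ⟨x, x11⟩ ∈ ⟦above⟧} = {x1, x2, x3, x5, x6, x7, x11, x12, x14}
⟦on x6⟧ = {x : ⟨x, x6⟩ ∈ ⟦on⟧} = {x2, x4, x5, x7, x10, x11, x13}
⟦rope⟧ = {x2, x3, x4, x5, x7, x9, x10, x11}
… ∩ ⟦left of x11⟧ = {x2, x3, x4, x5, x7, x9, x10, x11} ∩ {x1, x2, x3, x4, x5, x7, x8, x10, x11, x12, x13, x14} = {x2, x3, x4, x5, x7, x10, x11}
… ∩ ⟦which covered x8⟧ = {x2, x3, x4, x5, x7, x10, x11} ∩ {x2, x3, x4, x6, x7, x8, x9, x11, x12, x13, x14} = {x2, x3, x4, x7, x11}
… ∩ ⟦above x11⟧ = {x2, x3, x4, x7, x11} ∩ {x1, x2, x3, x5, x6, x7, x11, x12, x14} = {x2, x3, x7, x11}
… ∩ ⟦on x6⟧ = {x2, x3, x7, x11} ∩ {x2, x4, x5, x7, x10, x11, x13} = {x2, x7, x11}
⟦rope left of x11 which covered x8 above x11 on x6⟧ = {x2, x7, x11}, so the cardinality is 3.

3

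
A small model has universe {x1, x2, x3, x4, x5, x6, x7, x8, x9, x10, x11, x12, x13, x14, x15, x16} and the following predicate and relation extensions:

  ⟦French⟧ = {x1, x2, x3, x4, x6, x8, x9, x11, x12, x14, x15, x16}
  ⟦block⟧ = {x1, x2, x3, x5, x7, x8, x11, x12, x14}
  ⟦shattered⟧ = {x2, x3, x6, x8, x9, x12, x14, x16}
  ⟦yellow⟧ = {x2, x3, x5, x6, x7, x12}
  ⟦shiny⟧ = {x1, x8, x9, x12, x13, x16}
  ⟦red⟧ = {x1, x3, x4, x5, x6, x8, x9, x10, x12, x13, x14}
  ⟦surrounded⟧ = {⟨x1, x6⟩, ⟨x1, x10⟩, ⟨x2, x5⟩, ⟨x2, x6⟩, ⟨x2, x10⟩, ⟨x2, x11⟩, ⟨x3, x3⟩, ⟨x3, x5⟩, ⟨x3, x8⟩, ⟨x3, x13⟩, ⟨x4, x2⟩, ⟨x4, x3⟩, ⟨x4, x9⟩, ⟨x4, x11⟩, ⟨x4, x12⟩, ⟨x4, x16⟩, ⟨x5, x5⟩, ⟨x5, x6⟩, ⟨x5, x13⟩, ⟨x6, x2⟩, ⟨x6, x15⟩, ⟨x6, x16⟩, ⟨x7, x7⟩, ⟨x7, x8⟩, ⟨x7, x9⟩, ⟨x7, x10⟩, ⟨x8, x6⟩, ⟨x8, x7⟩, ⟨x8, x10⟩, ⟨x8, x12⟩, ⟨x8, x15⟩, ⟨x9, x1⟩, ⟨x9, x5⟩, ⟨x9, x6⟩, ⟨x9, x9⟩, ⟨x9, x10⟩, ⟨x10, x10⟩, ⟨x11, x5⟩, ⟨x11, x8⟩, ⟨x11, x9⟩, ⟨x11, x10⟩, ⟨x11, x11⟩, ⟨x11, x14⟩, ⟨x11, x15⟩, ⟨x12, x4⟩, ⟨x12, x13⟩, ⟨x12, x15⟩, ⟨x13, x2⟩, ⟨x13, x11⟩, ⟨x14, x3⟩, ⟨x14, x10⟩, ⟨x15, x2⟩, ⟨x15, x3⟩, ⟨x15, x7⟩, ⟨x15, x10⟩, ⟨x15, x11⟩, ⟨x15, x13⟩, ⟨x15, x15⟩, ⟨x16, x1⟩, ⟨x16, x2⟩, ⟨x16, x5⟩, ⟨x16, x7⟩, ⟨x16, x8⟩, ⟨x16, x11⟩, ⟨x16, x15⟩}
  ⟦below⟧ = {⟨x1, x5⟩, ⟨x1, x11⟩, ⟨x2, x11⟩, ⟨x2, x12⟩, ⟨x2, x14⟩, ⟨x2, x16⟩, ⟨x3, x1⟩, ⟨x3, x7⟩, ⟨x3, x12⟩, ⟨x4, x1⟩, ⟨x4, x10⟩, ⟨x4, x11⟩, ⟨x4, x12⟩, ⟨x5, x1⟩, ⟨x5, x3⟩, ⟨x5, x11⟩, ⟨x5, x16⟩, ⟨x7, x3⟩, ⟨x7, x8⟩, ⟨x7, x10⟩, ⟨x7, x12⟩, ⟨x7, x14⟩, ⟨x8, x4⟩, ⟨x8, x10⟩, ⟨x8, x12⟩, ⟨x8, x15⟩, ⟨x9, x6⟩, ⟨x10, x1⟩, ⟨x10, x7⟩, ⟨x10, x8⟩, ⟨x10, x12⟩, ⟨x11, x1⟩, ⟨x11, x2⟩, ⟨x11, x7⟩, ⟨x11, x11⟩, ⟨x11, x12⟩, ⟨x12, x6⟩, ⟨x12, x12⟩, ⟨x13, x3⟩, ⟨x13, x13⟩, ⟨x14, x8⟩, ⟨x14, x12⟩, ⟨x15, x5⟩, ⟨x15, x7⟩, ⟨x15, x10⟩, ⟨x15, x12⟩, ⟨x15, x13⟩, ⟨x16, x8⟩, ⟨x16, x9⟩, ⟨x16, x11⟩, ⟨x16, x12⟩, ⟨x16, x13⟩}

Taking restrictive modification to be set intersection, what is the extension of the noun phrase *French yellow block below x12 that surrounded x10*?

⟦below x12⟧ = {x : ⟨x, x12⟩ ∈ ⟦below⟧} = {x2, x3, x4, x7, x8, x10, x11, x12, x14, x15, x16}
⟦that surrounded x10⟧ = {x : ⟨x, x10⟩ ∈ ⟦surrounded⟧} = {x1, x2, x7, x8, x9, x10, x11, x14, x15}
⟦block⟧ = {x1, x2, x3, x5, x7, x8, x11, x12, x14}
… ∩ ⟦below x12⟧ = {x1, x2, x3, x5, x7, x8, x11, x12, x14} ∩ {x2, x3, x4, x7, x8, x10, x11, x12, x14, x15, x16} = {x2, x3, x7, x8, x11, x12, x14}
… ∩ ⟦that surrounded x10⟧ = {x2, x3, x7, x8, x11, x12, x14} ∩ {x1, x2, x7, x8, x9, x10, x11, x14, x15} = {x2, x7, x8, x11, x14}
… ∩ ⟦French⟧ = {x2, x7, x8, x11, x14} ∩ {x1, x2, x3, x4, x6, x8, x9, x11, x12, x14, x15, x16} = {x2, x8, x11, x14}
… ∩ ⟦yellow⟧ = {x2, x8, x11, x14} ∩ {x2, x3, x5, x6, x7, x12} = {x2}
So ⟦French yellow block below x12 that surrounded x10⟧ = {x2}.

{x2}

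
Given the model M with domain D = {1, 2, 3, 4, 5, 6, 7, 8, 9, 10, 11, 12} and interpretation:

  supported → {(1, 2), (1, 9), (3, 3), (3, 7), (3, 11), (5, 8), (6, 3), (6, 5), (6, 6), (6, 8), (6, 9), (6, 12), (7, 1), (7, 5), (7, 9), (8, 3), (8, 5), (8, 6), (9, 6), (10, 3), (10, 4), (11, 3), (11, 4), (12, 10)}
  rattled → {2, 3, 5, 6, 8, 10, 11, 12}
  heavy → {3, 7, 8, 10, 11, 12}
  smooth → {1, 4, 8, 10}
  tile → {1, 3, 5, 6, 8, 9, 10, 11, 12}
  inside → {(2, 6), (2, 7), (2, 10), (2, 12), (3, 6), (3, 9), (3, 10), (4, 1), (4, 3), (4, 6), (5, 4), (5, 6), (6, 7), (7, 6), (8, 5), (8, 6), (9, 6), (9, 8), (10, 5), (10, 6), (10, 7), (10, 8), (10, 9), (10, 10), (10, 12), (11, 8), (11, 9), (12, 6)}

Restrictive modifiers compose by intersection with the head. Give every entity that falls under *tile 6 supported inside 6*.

{3, 5, 8, 9, 12}

⟦6 supported⟧ = {x : ⟨6, x⟩ ∈ ⟦supported⟧} = {3, 5, 6, 8, 9, 12}
⟦inside 6⟧ = {x : ⟨x, 6⟩ ∈ ⟦inside⟧} = {2, 3, 4, 5, 7, 8, 9, 10, 12}
⟦tile⟧ = {1, 3, 5, 6, 8, 9, 10, 11, 12}
… ∩ ⟦6 supported⟧ = {1, 3, 5, 6, 8, 9, 10, 11, 12} ∩ {3, 5, 6, 8, 9, 12} = {3, 5, 6, 8, 9, 12}
… ∩ ⟦inside 6⟧ = {3, 5, 6, 8, 9, 12} ∩ {2, 3, 4, 5, 7, 8, 9, 10, 12} = {3, 5, 8, 9, 12}
So ⟦tile 6 supported inside 6⟧ = {3, 5, 8, 9, 12}.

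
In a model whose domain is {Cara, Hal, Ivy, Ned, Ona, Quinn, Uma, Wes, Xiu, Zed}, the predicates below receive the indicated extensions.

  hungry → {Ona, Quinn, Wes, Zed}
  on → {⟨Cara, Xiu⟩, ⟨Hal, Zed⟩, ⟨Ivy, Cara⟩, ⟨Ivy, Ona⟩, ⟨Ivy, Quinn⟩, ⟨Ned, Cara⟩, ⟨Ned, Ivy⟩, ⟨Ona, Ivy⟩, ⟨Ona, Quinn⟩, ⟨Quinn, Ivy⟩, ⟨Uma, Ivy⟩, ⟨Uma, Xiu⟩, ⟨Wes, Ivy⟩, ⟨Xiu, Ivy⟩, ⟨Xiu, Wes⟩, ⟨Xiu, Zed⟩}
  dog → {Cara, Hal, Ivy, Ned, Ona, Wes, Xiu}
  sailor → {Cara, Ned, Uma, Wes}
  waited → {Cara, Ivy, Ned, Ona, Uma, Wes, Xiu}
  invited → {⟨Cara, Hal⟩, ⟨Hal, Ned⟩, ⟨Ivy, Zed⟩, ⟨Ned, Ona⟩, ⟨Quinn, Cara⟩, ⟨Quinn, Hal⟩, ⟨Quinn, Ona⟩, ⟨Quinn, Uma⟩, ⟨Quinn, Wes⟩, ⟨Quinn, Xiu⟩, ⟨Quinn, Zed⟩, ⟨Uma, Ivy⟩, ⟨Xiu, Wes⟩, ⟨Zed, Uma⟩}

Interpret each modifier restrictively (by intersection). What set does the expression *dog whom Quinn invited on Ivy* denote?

{Ona, Wes, Xiu}

⟦whom Quinn invited⟧ = {x : ⟨Quinn, x⟩ ∈ ⟦invited⟧} = {Cara, Hal, Ona, Uma, Wes, Xiu, Zed}
⟦on Ivy⟧ = {x : ⟨x, Ivy⟩ ∈ ⟦on⟧} = {Ned, Ona, Quinn, Uma, Wes, Xiu}
⟦dog⟧ = {Cara, Hal, Ivy, Ned, Ona, Wes, Xiu}
… ∩ ⟦whom Quinn invited⟧ = {Cara, Hal, Ivy, Ned, Ona, Wes, Xiu} ∩ {Cara, Hal, Ona, Uma, Wes, Xiu, Zed} = {Cara, Hal, Ona, Wes, Xiu}
… ∩ ⟦on Ivy⟧ = {Cara, Hal, Ona, Wes, Xiu} ∩ {Ned, Ona, Quinn, Uma, Wes, Xiu} = {Ona, Wes, Xiu}
So ⟦dog whom Quinn invited on Ivy⟧ = {Ona, Wes, Xiu}.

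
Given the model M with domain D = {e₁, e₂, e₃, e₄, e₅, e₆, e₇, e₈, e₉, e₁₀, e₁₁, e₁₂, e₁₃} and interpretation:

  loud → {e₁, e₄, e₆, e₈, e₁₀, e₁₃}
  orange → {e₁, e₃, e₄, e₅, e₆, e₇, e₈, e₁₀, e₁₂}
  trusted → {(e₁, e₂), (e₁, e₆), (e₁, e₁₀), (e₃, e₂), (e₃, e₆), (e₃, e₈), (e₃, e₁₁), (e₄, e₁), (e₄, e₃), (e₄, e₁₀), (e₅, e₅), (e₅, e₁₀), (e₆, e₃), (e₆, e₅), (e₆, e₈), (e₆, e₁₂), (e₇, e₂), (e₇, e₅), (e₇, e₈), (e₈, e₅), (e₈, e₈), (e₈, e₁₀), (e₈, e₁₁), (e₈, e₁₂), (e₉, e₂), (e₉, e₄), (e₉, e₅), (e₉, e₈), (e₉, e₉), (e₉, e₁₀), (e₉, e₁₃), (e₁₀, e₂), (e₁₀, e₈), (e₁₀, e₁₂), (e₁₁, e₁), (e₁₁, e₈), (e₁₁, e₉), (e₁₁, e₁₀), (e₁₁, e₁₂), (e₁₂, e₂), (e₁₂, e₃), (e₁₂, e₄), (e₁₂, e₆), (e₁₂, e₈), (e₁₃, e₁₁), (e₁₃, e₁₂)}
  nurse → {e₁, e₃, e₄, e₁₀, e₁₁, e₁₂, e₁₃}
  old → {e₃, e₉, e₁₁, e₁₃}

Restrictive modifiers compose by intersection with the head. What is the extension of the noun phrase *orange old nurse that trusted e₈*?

{e₃}

⟦that trusted e₈⟧ = {x : ⟨x, e₈⟩ ∈ ⟦trusted⟧} = {e₃, e₆, e₇, e₈, e₉, e₁₀, e₁₁, e₁₂}
⟦nurse⟧ = {e₁, e₃, e₄, e₁₀, e₁₁, e₁₂, e₁₃}
… ∩ ⟦that trusted e₈⟧ = {e₁, e₃, e₄, e₁₀, e₁₁, e₁₂, e₁₃} ∩ {e₃, e₆, e₇, e₈, e₉, e₁₀, e₁₁, e₁₂} = {e₃, e₁₀, e₁₁, e₁₂}
… ∩ ⟦orange⟧ = {e₃, e₁₀, e₁₁, e₁₂} ∩ {e₁, e₃, e₄, e₅, e₆, e₇, e₈, e₁₀, e₁₂} = {e₃, e₁₀, e₁₂}
… ∩ ⟦old⟧ = {e₃, e₁₀, e₁₂} ∩ {e₃, e₉, e₁₁, e₁₃} = {e₃}
So ⟦orange old nurse that trusted e₈⟧ = {e₃}.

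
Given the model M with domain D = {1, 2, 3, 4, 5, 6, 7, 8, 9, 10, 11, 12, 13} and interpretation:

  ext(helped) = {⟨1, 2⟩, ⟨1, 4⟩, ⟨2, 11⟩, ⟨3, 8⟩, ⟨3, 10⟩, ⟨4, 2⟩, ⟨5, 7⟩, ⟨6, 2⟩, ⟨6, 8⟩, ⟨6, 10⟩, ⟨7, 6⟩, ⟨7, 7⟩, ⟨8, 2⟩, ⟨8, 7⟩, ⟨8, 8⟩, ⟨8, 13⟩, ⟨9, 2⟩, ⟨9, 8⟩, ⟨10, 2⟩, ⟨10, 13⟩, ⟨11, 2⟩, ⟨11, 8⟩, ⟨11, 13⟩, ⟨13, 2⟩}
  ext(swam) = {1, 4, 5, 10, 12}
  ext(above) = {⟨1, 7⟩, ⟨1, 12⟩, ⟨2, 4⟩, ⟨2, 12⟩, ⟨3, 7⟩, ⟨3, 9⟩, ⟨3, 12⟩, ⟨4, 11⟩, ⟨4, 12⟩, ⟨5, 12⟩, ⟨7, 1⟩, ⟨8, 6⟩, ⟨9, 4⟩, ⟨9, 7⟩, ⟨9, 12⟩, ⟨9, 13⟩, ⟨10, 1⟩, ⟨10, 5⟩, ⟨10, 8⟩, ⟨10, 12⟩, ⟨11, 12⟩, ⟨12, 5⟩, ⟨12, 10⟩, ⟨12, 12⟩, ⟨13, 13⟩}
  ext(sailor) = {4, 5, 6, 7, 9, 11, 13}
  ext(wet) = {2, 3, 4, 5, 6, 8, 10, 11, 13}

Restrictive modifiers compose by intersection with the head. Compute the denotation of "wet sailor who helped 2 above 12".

⟦who helped 2⟧ = {x : ⟨x, 2⟩ ∈ ⟦helped⟧} = {1, 4, 6, 8, 9, 10, 11, 13}
⟦above 12⟧ = {x : ⟨x, 12⟩ ∈ ⟦above⟧} = {1, 2, 3, 4, 5, 9, 10, 11, 12}
⟦sailor⟧ = {4, 5, 6, 7, 9, 11, 13}
… ∩ ⟦who helped 2⟧ = {4, 5, 6, 7, 9, 11, 13} ∩ {1, 4, 6, 8, 9, 10, 11, 13} = {4, 6, 9, 11, 13}
… ∩ ⟦above 12⟧ = {4, 6, 9, 11, 13} ∩ {1, 2, 3, 4, 5, 9, 10, 11, 12} = {4, 9, 11}
… ∩ ⟦wet⟧ = {4, 9, 11} ∩ {2, 3, 4, 5, 6, 8, 10, 11, 13} = {4, 11}
So ⟦wet sailor who helped 2 above 12⟧ = {4, 11}.

{4, 11}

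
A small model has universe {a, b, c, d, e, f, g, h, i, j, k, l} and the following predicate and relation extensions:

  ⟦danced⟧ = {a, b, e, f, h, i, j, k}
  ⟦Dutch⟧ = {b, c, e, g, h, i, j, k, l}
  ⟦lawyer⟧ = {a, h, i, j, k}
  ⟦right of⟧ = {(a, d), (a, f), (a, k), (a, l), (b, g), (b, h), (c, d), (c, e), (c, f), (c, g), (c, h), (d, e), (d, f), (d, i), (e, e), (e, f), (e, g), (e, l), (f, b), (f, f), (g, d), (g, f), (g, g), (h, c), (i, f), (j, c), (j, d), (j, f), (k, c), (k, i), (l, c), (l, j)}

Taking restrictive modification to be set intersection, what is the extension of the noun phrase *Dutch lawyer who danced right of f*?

⟦who danced⟧ = ⟦danced⟧ = {a, b, e, f, h, i, j, k}
⟦right of f⟧ = {x : ⟨x, f⟩ ∈ ⟦right of⟧} = {a, c, d, e, f, g, i, j}
⟦lawyer⟧ = {a, h, i, j, k}
… ∩ ⟦who danced⟧ = {a, h, i, j, k} ∩ {a, b, e, f, h, i, j, k} = {a, h, i, j, k}
… ∩ ⟦right of f⟧ = {a, h, i, j, k} ∩ {a, c, d, e, f, g, i, j} = {a, i, j}
… ∩ ⟦Dutch⟧ = {a, i, j} ∩ {b, c, e, g, h, i, j, k, l} = {i, j}
So ⟦Dutch lawyer who danced right of f⟧ = {i, j}.

{i, j}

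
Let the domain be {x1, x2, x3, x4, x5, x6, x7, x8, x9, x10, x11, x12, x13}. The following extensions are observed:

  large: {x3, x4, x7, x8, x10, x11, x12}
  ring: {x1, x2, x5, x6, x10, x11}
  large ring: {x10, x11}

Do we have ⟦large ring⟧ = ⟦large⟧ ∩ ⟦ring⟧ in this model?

⟦large⟧ ∩ ⟦ring⟧ = {x3, x4, x7, x8, x10, x11, x12} ∩ {x1, x2, x5, x6, x10, x11} = {x10, x11}
Observed ⟦large ring⟧ = {x10, x11}.
These coincide, so the modifier is intersective here.

yes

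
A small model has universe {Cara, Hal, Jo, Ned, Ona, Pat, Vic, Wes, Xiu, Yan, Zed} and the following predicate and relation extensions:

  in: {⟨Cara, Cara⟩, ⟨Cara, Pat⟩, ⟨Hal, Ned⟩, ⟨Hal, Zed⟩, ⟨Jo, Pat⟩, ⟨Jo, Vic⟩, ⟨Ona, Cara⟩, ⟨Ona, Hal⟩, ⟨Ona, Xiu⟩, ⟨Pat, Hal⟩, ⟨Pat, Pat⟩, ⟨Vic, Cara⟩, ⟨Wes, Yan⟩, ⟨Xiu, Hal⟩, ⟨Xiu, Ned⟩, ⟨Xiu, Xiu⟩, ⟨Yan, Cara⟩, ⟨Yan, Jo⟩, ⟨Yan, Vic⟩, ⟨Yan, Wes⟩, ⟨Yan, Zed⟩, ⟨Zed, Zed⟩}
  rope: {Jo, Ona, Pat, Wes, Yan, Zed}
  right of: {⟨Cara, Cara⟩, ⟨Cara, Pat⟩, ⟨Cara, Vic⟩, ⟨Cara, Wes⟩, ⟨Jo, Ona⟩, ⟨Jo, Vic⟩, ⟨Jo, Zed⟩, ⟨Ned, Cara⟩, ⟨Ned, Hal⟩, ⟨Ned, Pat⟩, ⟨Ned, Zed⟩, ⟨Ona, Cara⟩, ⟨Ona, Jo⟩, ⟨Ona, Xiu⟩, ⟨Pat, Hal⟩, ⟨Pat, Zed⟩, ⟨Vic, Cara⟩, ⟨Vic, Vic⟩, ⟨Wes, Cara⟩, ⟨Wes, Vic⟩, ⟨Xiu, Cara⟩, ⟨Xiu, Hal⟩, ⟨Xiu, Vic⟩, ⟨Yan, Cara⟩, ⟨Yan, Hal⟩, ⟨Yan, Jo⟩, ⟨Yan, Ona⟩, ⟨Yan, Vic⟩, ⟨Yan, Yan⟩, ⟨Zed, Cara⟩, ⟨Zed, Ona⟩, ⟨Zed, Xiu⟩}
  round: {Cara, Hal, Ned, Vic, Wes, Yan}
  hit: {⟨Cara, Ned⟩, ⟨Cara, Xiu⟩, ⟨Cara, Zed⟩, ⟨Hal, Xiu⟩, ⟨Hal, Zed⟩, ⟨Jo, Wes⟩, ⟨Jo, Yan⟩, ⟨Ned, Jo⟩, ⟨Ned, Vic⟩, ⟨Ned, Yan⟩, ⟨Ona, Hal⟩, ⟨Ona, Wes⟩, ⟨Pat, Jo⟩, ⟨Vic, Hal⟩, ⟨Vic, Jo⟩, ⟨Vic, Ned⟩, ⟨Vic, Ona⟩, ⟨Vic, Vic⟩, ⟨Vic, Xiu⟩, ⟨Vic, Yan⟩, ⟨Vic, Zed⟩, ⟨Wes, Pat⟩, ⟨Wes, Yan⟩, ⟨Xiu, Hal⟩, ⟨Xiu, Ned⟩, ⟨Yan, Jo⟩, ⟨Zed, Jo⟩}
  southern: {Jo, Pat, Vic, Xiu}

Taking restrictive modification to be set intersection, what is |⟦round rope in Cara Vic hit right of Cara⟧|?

⟦in Cara⟧ = {x : ⟨x, Cara⟩ ∈ ⟦in⟧} = {Cara, Ona, Vic, Yan}
⟦Vic hit⟧ = {x : ⟨Vic, x⟩ ∈ ⟦hit⟧} = {Hal, Jo, Ned, Ona, Vic, Xiu, Yan, Zed}
⟦right of Cara⟧ = {x : ⟨x, Cara⟩ ∈ ⟦right of⟧} = {Cara, Ned, Ona, Vic, Wes, Xiu, Yan, Zed}
⟦rope⟧ = {Jo, Ona, Pat, Wes, Yan, Zed}
… ∩ ⟦in Cara⟧ = {Jo, Ona, Pat, Wes, Yan, Zed} ∩ {Cara, Ona, Vic, Yan} = {Ona, Yan}
… ∩ ⟦Vic hit⟧ = {Ona, Yan} ∩ {Hal, Jo, Ned, Ona, Vic, Xiu, Yan, Zed} = {Ona, Yan}
… ∩ ⟦right of Cara⟧ = {Ona, Yan} ∩ {Cara, Ned, Ona, Vic, Wes, Xiu, Yan, Zed} = {Ona, Yan}
… ∩ ⟦round⟧ = {Ona, Yan} ∩ {Cara, Hal, Ned, Vic, Wes, Yan} = {Yan}
⟦round rope in Cara Vic hit right of Cara⟧ = {Yan}, so the cardinality is 1.

1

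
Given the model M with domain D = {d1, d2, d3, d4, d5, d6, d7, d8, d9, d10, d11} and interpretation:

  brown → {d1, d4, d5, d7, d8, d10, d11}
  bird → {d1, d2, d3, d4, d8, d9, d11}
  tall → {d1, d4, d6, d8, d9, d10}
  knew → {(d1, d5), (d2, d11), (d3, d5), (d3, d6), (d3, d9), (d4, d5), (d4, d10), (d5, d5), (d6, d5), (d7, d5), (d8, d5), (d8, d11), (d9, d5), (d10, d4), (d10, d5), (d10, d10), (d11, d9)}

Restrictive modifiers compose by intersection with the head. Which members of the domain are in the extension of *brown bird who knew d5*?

⟦who knew d5⟧ = {x : ⟨x, d5⟩ ∈ ⟦knew⟧} = {d1, d3, d4, d5, d6, d7, d8, d9, d10}
⟦bird⟧ = {d1, d2, d3, d4, d8, d9, d11}
… ∩ ⟦who knew d5⟧ = {d1, d2, d3, d4, d8, d9, d11} ∩ {d1, d3, d4, d5, d6, d7, d8, d9, d10} = {d1, d3, d4, d8, d9}
… ∩ ⟦brown⟧ = {d1, d3, d4, d8, d9} ∩ {d1, d4, d5, d7, d8, d10, d11} = {d1, d4, d8}
So ⟦brown bird who knew d5⟧ = {d1, d4, d8}.

{d1, d4, d8}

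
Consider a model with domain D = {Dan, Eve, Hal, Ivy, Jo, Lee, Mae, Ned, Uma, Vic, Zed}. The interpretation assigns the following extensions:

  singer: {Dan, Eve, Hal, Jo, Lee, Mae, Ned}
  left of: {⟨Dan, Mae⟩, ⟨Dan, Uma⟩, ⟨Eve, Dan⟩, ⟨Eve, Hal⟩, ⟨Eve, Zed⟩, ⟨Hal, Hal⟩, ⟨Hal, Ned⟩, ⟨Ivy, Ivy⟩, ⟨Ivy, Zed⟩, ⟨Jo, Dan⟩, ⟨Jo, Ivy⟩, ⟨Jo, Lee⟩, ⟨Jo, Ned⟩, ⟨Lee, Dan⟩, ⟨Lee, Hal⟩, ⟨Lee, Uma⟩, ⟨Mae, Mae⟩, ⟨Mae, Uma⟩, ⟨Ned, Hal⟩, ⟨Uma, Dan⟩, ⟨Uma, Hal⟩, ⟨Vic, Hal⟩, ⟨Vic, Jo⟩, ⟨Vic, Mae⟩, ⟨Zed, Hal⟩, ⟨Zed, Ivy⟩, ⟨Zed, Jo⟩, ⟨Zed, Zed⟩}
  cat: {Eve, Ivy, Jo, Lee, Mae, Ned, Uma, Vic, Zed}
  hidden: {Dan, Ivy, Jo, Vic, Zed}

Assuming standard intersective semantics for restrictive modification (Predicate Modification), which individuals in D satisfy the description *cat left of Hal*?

⟦left of Hal⟧ = {x : ⟨x, Hal⟩ ∈ ⟦left of⟧} = {Eve, Hal, Lee, Ned, Uma, Vic, Zed}
⟦cat⟧ = {Eve, Ivy, Jo, Lee, Mae, Ned, Uma, Vic, Zed}
… ∩ ⟦left of Hal⟧ = {Eve, Ivy, Jo, Lee, Mae, Ned, Uma, Vic, Zed} ∩ {Eve, Hal, Lee, Ned, Uma, Vic, Zed} = {Eve, Lee, Ned, Uma, Vic, Zed}
So ⟦cat left of Hal⟧ = {Eve, Lee, Ned, Uma, Vic, Zed}.

{Eve, Lee, Ned, Uma, Vic, Zed}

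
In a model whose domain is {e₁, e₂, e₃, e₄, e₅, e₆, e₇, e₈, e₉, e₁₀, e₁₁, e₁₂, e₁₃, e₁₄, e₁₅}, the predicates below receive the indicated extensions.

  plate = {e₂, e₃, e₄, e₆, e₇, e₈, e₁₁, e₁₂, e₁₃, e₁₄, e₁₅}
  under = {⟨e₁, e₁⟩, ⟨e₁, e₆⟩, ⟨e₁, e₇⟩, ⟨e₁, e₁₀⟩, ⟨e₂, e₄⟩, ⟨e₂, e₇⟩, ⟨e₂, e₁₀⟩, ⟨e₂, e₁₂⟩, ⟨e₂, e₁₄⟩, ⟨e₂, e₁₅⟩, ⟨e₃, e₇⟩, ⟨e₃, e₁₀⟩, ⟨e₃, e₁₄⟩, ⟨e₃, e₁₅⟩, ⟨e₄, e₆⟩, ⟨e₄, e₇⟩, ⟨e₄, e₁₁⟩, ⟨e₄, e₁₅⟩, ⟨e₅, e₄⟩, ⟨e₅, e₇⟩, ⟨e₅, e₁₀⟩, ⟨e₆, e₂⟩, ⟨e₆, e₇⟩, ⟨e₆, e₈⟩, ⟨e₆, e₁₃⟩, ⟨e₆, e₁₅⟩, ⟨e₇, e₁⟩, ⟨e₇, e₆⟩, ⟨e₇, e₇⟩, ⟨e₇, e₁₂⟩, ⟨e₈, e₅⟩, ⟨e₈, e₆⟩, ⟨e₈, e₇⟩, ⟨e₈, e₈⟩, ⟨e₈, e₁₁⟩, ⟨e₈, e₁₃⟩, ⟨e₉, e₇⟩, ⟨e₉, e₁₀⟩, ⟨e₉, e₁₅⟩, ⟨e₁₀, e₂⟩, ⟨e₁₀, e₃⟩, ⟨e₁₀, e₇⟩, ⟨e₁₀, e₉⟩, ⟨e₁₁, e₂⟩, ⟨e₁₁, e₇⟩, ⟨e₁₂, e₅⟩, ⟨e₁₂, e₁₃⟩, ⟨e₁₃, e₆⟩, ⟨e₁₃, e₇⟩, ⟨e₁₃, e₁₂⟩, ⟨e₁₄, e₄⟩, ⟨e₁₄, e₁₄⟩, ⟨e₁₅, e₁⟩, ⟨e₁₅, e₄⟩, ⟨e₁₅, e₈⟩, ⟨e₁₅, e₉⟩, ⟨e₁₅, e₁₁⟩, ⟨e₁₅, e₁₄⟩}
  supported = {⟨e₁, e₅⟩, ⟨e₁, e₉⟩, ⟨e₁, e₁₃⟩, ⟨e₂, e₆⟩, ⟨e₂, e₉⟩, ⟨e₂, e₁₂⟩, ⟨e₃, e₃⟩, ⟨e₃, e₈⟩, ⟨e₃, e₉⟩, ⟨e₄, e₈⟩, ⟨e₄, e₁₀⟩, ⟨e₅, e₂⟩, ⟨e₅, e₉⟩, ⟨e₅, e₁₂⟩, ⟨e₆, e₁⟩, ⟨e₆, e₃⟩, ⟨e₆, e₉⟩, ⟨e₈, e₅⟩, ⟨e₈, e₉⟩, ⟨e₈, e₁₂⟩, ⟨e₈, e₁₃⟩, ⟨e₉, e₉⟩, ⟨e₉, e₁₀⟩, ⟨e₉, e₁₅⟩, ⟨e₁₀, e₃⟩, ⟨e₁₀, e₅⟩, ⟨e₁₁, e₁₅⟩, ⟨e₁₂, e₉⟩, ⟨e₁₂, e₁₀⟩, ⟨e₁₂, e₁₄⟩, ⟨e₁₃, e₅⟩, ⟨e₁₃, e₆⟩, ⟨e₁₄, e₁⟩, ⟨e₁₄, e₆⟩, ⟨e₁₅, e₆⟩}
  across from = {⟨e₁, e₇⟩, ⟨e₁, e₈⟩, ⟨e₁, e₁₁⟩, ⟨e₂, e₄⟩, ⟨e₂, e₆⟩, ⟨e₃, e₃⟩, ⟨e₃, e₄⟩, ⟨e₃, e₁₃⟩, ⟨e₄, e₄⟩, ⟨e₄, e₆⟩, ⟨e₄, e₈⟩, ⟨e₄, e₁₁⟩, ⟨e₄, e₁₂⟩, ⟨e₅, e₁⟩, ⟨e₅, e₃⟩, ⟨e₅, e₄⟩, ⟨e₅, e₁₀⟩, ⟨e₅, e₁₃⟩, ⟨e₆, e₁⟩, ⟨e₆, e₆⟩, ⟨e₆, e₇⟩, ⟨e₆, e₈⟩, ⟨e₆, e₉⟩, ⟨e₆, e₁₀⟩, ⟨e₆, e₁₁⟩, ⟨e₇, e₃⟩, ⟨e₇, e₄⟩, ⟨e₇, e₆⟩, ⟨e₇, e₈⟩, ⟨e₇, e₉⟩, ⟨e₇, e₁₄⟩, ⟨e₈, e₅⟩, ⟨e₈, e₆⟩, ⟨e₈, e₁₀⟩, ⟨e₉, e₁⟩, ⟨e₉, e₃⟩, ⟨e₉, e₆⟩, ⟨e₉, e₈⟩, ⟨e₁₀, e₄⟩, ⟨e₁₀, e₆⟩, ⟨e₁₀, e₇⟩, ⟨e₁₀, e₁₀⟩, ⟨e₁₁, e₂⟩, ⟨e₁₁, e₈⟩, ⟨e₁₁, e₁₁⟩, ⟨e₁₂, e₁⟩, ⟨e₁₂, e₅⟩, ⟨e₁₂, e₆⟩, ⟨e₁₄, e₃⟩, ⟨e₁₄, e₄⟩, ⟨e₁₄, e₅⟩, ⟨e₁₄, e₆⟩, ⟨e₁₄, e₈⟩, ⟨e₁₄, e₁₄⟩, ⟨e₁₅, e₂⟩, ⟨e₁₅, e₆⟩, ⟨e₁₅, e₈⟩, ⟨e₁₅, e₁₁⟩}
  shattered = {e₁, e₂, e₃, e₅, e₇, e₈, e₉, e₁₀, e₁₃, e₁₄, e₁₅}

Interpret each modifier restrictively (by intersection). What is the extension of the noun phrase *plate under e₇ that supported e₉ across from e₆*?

⟦under e₇⟧ = {x : ⟨x, e₇⟩ ∈ ⟦under⟧} = {e₁, e₂, e₃, e₄, e₅, e₆, e₇, e₈, e₉, e₁₀, e₁₁, e₁₃}
⟦that supported e₉⟧ = {x : ⟨x, e₉⟩ ∈ ⟦supported⟧} = {e₁, e₂, e₃, e₅, e₆, e₈, e₉, e₁₂}
⟦across from e₆⟧ = {x : ⟨x, e₆⟩ ∈ ⟦across from⟧} = {e₂, e₄, e₆, e₇, e₈, e₉, e₁₀, e₁₂, e₁₄, e₁₅}
⟦plate⟧ = {e₂, e₃, e₄, e₆, e₇, e₈, e₁₁, e₁₂, e₁₃, e₁₄, e₁₅}
… ∩ ⟦under e₇⟧ = {e₂, e₃, e₄, e₆, e₇, e₈, e₁₁, e₁₂, e₁₃, e₁₄, e₁₅} ∩ {e₁, e₂, e₃, e₄, e₅, e₆, e₇, e₈, e₉, e₁₀, e₁₁, e₁₃} = {e₂, e₃, e₄, e₆, e₇, e₈, e₁₁, e₁₃}
… ∩ ⟦that supported e₉⟧ = {e₂, e₃, e₄, e₆, e₇, e₈, e₁₁, e₁₃} ∩ {e₁, e₂, e₃, e₅, e₆, e₈, e₉, e₁₂} = {e₂, e₃, e₆, e₈}
… ∩ ⟦across from e₆⟧ = {e₂, e₃, e₆, e₈} ∩ {e₂, e₄, e₆, e₇, e₈, e₉, e₁₀, e₁₂, e₁₄, e₁₅} = {e₂, e₆, e₈}
So ⟦plate under e₇ that supported e₉ across from e₆⟧ = {e₂, e₆, e₈}.

{e₂, e₆, e₈}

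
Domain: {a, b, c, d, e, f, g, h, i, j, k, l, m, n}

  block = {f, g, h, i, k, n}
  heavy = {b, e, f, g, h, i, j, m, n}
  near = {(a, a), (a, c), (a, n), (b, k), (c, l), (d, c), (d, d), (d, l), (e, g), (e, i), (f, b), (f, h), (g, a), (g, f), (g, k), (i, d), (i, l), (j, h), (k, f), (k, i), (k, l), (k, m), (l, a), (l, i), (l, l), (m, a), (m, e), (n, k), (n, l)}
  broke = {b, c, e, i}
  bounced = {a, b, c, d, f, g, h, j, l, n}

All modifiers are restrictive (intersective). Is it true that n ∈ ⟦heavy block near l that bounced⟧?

yes

⟦near l⟧ = {x : ⟨x, l⟩ ∈ ⟦near⟧} = {c, d, i, k, l, n}
⟦that bounced⟧ = ⟦bounced⟧ = {a, b, c, d, f, g, h, j, l, n}
⟦block⟧ = {f, g, h, i, k, n}
… ∩ ⟦near l⟧ = {f, g, h, i, k, n} ∩ {c, d, i, k, l, n} = {i, k, n}
… ∩ ⟦that bounced⟧ = {i, k, n} ∩ {a, b, c, d, f, g, h, j, l, n} = {n}
… ∩ ⟦heavy⟧ = {n} ∩ {b, e, f, g, h, i, j, m, n} = {n}
⟦heavy block near l that bounced⟧ = {n}; n ∈ this set.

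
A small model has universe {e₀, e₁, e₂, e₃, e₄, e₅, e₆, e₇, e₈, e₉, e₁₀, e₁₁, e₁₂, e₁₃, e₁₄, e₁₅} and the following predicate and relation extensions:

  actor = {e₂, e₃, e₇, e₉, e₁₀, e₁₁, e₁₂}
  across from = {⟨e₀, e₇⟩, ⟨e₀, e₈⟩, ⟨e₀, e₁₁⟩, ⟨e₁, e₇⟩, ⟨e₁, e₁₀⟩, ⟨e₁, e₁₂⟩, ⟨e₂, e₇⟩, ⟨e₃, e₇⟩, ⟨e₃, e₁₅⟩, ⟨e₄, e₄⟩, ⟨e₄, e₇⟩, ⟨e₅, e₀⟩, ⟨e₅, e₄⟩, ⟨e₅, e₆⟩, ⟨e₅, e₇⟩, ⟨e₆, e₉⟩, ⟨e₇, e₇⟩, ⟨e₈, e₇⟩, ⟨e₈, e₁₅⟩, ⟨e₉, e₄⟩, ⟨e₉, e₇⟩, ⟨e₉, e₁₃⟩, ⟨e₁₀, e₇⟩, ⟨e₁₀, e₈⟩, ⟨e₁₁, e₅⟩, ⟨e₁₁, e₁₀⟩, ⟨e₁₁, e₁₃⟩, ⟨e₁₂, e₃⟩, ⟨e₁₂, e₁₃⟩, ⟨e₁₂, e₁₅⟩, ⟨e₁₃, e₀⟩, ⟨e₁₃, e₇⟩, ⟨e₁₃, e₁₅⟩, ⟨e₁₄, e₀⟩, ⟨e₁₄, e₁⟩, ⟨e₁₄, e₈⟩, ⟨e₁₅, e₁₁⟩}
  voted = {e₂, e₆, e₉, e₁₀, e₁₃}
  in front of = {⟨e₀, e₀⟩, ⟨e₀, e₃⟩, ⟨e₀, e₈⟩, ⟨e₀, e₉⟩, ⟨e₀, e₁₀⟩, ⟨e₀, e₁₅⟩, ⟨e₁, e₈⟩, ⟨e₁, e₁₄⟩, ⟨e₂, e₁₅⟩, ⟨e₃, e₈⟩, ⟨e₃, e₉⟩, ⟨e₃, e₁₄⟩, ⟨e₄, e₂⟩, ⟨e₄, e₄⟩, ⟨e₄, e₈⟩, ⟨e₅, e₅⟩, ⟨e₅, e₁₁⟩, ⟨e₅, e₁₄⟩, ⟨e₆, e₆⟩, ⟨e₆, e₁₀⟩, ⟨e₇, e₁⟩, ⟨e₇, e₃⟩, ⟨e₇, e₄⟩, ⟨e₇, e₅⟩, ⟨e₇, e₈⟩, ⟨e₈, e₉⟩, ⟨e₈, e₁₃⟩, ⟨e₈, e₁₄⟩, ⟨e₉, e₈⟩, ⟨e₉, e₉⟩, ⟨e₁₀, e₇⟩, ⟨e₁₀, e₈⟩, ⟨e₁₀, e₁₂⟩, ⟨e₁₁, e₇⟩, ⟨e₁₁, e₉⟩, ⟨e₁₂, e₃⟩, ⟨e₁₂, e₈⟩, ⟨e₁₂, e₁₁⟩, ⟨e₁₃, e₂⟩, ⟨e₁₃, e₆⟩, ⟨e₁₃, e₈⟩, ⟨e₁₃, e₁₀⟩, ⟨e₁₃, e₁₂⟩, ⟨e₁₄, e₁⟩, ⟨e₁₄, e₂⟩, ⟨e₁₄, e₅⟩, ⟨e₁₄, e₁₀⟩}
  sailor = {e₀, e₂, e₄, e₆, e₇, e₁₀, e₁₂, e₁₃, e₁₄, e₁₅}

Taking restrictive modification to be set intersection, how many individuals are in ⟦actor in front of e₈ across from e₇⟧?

⟦in front of e₈⟧ = {x : ⟨x, e₈⟩ ∈ ⟦in front of⟧} = {e₀, e₁, e₃, e₄, e₇, e₉, e₁₀, e₁₂, e₁₃}
⟦across from e₇⟧ = {x : ⟨x, e₇⟩ ∈ ⟦across from⟧} = {e₀, e₁, e₂, e₃, e₄, e₅, e₇, e₈, e₉, e₁₀, e₁₃}
⟦actor⟧ = {e₂, e₃, e₇, e₉, e₁₀, e₁₁, e₁₂}
… ∩ ⟦in front of e₈⟧ = {e₂, e₃, e₇, e₉, e₁₀, e₁₁, e₁₂} ∩ {e₀, e₁, e₃, e₄, e₇, e₉, e₁₀, e₁₂, e₁₃} = {e₃, e₇, e₉, e₁₀, e₁₂}
… ∩ ⟦across from e₇⟧ = {e₃, e₇, e₉, e₁₀, e₁₂} ∩ {e₀, e₁, e₂, e₃, e₄, e₅, e₇, e₈, e₉, e₁₀, e₁₃} = {e₃, e₇, e₉, e₁₀}
⟦actor in front of e₈ across from e₇⟧ = {e₃, e₇, e₉, e₁₀}, so the cardinality is 4.

4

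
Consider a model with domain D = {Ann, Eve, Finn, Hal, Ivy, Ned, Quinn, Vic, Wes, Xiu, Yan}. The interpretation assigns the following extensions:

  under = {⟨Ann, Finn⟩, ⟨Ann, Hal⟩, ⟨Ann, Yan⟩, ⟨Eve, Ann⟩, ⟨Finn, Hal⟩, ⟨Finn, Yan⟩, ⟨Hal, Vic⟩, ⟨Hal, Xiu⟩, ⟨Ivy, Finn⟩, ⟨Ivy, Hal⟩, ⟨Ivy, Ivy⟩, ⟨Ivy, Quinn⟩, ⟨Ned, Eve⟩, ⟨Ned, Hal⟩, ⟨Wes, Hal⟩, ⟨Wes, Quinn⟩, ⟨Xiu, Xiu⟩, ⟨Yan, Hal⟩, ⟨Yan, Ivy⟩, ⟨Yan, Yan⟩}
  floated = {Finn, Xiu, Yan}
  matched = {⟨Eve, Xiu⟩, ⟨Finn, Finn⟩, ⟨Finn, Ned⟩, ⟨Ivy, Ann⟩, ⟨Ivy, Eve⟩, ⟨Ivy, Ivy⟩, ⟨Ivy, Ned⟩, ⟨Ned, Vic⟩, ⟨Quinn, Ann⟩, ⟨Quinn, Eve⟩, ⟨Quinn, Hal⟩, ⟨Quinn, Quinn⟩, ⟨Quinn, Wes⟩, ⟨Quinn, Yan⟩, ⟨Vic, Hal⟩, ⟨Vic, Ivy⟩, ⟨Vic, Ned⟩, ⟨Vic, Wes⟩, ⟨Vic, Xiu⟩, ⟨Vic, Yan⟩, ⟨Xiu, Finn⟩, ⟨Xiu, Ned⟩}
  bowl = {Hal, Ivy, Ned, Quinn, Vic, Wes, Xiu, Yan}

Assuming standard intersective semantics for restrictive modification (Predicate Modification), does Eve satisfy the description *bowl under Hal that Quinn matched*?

no

⟦under Hal⟧ = {x : ⟨x, Hal⟩ ∈ ⟦under⟧} = {Ann, Finn, Ivy, Ned, Wes, Yan}
⟦that Quinn matched⟧ = {x : ⟨Quinn, x⟩ ∈ ⟦matched⟧} = {Ann, Eve, Hal, Quinn, Wes, Yan}
⟦bowl⟧ = {Hal, Ivy, Ned, Quinn, Vic, Wes, Xiu, Yan}
… ∩ ⟦under Hal⟧ = {Hal, Ivy, Ned, Quinn, Vic, Wes, Xiu, Yan} ∩ {Ann, Finn, Ivy, Ned, Wes, Yan} = {Ivy, Ned, Wes, Yan}
… ∩ ⟦that Quinn matched⟧ = {Ivy, Ned, Wes, Yan} ∩ {Ann, Eve, Hal, Quinn, Wes, Yan} = {Wes, Yan}
⟦bowl under Hal that Quinn matched⟧ = {Wes, Yan}; Eve ∉ this set.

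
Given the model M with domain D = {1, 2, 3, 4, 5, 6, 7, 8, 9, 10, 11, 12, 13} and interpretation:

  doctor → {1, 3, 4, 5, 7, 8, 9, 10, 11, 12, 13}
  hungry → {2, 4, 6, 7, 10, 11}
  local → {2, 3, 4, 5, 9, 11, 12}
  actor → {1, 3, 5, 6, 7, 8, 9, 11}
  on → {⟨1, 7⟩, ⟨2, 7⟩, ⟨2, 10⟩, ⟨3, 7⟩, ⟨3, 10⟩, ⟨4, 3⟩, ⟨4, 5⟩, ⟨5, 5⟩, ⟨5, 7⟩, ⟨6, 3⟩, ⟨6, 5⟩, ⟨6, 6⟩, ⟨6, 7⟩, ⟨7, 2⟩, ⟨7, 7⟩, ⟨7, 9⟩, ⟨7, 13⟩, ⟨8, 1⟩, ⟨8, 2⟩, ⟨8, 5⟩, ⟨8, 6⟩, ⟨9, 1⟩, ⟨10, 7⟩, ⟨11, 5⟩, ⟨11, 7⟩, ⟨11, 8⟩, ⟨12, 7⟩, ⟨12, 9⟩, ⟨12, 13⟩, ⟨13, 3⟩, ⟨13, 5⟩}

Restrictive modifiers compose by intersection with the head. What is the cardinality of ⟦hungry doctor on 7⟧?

3

⟦on 7⟧ = {x : ⟨x, 7⟩ ∈ ⟦on⟧} = {1, 2, 3, 5, 6, 7, 10, 11, 12}
⟦doctor⟧ = {1, 3, 4, 5, 7, 8, 9, 10, 11, 12, 13}
… ∩ ⟦on 7⟧ = {1, 3, 4, 5, 7, 8, 9, 10, 11, 12, 13} ∩ {1, 2, 3, 5, 6, 7, 10, 11, 12} = {1, 3, 5, 7, 10, 11, 12}
… ∩ ⟦hungry⟧ = {1, 3, 5, 7, 10, 11, 12} ∩ {2, 4, 6, 7, 10, 11} = {7, 10, 11}
⟦hungry doctor on 7⟧ = {7, 10, 11}, so the cardinality is 3.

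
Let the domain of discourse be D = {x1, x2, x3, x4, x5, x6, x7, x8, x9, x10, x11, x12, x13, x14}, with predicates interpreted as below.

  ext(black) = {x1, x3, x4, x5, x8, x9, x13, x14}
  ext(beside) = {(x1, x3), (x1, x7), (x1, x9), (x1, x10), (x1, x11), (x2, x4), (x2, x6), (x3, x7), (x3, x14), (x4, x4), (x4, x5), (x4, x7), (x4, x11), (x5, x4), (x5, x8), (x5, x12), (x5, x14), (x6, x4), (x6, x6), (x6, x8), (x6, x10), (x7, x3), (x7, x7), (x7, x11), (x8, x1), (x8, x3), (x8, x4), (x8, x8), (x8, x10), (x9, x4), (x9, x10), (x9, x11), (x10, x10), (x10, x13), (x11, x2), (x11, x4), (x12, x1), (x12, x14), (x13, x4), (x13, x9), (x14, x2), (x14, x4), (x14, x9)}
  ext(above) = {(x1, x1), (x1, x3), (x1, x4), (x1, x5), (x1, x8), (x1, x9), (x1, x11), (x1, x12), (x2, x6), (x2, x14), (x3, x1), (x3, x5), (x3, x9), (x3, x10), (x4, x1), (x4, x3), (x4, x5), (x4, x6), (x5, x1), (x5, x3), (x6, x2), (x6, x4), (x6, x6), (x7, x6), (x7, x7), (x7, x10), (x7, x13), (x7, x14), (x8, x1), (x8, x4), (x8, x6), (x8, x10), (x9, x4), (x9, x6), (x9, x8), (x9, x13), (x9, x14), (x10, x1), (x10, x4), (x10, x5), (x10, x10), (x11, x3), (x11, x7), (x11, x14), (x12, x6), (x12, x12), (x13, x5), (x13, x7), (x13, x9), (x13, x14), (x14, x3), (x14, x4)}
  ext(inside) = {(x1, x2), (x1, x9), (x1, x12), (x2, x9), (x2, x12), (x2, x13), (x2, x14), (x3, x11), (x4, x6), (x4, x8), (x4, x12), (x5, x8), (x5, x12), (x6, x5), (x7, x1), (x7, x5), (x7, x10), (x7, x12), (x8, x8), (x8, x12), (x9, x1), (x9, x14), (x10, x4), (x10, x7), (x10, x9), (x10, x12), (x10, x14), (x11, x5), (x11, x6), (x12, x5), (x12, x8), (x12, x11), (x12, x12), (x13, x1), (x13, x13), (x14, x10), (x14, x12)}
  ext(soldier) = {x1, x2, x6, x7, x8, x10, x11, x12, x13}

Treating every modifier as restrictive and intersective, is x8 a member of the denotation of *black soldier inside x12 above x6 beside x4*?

yes

⟦inside x12⟧ = {x : ⟨x, x12⟩ ∈ ⟦inside⟧} = {x1, x2, x4, x5, x7, x8, x10, x12, x14}
⟦above x6⟧ = {x : ⟨x, x6⟩ ∈ ⟦above⟧} = {x2, x4, x6, x7, x8, x9, x12}
⟦beside x4⟧ = {x : ⟨x, x4⟩ ∈ ⟦beside⟧} = {x2, x4, x5, x6, x8, x9, x11, x13, x14}
⟦soldier⟧ = {x1, x2, x6, x7, x8, x10, x11, x12, x13}
… ∩ ⟦inside x12⟧ = {x1, x2, x6, x7, x8, x10, x11, x12, x13} ∩ {x1, x2, x4, x5, x7, x8, x10, x12, x14} = {x1, x2, x7, x8, x10, x12}
… ∩ ⟦above x6⟧ = {x1, x2, x7, x8, x10, x12} ∩ {x2, x4, x6, x7, x8, x9, x12} = {x2, x7, x8, x12}
… ∩ ⟦beside x4⟧ = {x2, x7, x8, x12} ∩ {x2, x4, x5, x6, x8, x9, x11, x13, x14} = {x2, x8}
… ∩ ⟦black⟧ = {x2, x8} ∩ {x1, x3, x4, x5, x8, x9, x13, x14} = {x8}
⟦black soldier inside x12 above x6 beside x4⟧ = {x8}; x8 ∈ this set.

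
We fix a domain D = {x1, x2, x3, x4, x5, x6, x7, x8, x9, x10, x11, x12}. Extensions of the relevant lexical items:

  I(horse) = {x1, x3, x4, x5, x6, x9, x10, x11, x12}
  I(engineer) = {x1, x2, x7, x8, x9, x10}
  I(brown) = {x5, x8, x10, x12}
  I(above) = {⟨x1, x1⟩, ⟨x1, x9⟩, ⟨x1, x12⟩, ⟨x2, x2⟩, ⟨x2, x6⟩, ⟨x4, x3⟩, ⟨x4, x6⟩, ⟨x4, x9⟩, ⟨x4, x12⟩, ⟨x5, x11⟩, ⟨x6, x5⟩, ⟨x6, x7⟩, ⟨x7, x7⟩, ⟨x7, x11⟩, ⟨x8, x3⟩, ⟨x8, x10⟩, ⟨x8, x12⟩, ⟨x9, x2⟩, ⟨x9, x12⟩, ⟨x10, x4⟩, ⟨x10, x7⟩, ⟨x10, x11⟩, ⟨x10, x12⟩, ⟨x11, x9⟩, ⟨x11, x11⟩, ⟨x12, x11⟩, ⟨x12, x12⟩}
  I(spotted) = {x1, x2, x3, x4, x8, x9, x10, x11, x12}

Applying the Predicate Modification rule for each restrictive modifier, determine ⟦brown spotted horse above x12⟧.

⟦above x12⟧ = {x : ⟨x, x12⟩ ∈ ⟦above⟧} = {x1, x4, x8, x9, x10, x12}
⟦horse⟧ = {x1, x3, x4, x5, x6, x9, x10, x11, x12}
… ∩ ⟦above x12⟧ = {x1, x3, x4, x5, x6, x9, x10, x11, x12} ∩ {x1, x4, x8, x9, x10, x12} = {x1, x4, x9, x10, x12}
… ∩ ⟦brown⟧ = {x1, x4, x9, x10, x12} ∩ {x5, x8, x10, x12} = {x10, x12}
… ∩ ⟦spotted⟧ = {x10, x12} ∩ {x1, x2, x3, x4, x8, x9, x10, x11, x12} = {x10, x12}
So ⟦brown spotted horse above x12⟧ = {x10, x12}.

{x10, x12}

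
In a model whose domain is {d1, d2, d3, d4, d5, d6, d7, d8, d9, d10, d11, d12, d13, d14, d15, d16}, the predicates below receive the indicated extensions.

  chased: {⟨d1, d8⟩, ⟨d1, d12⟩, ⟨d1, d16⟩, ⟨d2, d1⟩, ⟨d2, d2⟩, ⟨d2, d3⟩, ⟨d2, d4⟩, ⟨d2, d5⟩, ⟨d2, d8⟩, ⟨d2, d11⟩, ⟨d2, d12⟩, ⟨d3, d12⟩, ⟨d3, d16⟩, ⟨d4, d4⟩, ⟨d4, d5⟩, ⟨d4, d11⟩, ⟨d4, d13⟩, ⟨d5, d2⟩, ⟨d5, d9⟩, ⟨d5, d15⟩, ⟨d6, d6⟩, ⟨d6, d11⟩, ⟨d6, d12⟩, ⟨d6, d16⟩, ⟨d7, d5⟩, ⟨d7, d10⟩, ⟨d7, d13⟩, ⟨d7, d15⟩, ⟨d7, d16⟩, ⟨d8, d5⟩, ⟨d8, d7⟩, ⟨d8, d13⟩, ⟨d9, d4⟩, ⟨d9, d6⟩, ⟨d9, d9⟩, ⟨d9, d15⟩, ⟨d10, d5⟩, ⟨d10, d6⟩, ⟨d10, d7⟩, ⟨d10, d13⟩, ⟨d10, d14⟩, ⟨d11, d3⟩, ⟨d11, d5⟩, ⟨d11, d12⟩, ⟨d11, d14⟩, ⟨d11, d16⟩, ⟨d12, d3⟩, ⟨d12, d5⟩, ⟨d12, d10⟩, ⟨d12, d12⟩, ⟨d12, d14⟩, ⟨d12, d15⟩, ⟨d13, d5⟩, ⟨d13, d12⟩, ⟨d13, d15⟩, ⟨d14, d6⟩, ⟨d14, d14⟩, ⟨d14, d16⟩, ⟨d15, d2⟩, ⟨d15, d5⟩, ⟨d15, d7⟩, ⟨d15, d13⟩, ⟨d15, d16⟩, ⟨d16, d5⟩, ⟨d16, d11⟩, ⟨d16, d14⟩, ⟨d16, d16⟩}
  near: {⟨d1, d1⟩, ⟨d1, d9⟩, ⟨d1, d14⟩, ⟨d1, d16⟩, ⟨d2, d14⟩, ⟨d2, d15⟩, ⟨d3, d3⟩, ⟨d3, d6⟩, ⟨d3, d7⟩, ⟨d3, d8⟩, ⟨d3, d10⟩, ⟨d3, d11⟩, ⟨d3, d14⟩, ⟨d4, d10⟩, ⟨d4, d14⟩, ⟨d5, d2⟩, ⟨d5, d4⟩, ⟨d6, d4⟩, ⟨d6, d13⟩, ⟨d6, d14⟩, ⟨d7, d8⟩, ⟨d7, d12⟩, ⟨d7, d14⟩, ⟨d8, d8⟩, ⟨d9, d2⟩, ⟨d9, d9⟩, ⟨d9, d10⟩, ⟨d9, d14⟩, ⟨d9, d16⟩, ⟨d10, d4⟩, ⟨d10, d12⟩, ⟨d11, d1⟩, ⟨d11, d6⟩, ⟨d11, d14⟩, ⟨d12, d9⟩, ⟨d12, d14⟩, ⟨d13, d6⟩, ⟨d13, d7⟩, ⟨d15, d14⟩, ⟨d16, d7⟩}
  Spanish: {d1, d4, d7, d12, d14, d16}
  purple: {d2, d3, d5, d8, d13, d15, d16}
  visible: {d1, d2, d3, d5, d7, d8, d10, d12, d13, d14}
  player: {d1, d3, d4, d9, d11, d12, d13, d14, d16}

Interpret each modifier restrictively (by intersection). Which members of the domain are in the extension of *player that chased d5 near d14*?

{d4, d11, d12}

⟦that chased d5⟧ = {x : ⟨x, d5⟩ ∈ ⟦chased⟧} = {d2, d4, d7, d8, d10, d11, d12, d13, d15, d16}
⟦near d14⟧ = {x : ⟨x, d14⟩ ∈ ⟦near⟧} = {d1, d2, d3, d4, d6, d7, d9, d11, d12, d15}
⟦player⟧ = {d1, d3, d4, d9, d11, d12, d13, d14, d16}
… ∩ ⟦that chased d5⟧ = {d1, d3, d4, d9, d11, d12, d13, d14, d16} ∩ {d2, d4, d7, d8, d10, d11, d12, d13, d15, d16} = {d4, d11, d12, d13, d16}
… ∩ ⟦near d14⟧ = {d4, d11, d12, d13, d16} ∩ {d1, d2, d3, d4, d6, d7, d9, d11, d12, d15} = {d4, d11, d12}
So ⟦player that chased d5 near d14⟧ = {d4, d11, d12}.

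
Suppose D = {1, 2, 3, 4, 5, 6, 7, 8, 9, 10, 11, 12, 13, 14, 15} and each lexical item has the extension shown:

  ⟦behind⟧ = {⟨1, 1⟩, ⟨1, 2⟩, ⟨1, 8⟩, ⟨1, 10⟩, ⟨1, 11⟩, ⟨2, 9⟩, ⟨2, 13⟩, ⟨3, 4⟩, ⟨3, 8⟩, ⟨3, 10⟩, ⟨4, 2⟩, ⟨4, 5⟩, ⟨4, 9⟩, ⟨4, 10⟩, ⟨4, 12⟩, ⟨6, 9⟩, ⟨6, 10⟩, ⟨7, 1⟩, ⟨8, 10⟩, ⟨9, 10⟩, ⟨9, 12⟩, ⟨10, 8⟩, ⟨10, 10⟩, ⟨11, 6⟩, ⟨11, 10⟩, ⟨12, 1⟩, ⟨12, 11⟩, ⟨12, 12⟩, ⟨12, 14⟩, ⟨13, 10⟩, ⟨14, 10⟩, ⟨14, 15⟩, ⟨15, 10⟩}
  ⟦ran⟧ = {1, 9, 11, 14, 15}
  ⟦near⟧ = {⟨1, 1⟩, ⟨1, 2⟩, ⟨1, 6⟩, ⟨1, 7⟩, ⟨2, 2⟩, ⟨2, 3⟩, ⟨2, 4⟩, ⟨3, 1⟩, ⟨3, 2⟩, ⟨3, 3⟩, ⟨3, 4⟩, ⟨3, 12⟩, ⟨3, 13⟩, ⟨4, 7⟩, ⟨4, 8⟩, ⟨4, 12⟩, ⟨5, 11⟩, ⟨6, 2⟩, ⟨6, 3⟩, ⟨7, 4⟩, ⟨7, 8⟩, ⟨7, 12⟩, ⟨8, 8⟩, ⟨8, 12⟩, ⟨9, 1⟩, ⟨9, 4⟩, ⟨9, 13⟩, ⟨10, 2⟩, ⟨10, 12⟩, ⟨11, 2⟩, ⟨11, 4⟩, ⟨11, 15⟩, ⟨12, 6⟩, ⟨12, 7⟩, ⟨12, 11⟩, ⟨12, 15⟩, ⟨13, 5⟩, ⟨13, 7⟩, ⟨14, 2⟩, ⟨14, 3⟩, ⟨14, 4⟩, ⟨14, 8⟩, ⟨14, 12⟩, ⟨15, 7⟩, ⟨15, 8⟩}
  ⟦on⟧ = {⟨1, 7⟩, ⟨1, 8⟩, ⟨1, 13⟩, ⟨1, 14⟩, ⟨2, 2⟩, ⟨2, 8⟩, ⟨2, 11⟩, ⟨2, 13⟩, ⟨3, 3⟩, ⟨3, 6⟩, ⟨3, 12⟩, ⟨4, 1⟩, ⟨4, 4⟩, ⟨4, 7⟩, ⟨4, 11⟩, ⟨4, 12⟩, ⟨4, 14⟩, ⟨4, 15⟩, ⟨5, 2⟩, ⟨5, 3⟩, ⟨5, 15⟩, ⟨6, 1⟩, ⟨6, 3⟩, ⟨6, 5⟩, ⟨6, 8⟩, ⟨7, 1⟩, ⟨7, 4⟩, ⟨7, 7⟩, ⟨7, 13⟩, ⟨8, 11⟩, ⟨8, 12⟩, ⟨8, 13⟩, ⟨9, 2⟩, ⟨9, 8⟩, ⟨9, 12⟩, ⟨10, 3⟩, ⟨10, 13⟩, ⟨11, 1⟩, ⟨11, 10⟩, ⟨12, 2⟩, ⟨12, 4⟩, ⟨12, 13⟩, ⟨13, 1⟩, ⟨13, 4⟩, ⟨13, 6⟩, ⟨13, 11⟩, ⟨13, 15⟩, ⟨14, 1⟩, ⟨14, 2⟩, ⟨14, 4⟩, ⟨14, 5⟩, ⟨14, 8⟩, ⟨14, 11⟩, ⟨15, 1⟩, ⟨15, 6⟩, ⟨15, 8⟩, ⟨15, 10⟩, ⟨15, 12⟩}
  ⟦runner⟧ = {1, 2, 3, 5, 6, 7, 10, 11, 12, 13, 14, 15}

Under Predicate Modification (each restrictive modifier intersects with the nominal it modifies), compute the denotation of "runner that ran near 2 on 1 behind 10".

⟦that ran⟧ = ⟦ran⟧ = {1, 9, 11, 14, 15}
⟦near 2⟧ = {x : ⟨x, 2⟩ ∈ ⟦near⟧} = {1, 2, 3, 6, 10, 11, 14}
⟦on 1⟧ = {x : ⟨x, 1⟩ ∈ ⟦on⟧} = {4, 6, 7, 11, 13, 14, 15}
⟦behind 10⟧ = {x : ⟨x, 10⟩ ∈ ⟦behind⟧} = {1, 3, 4, 6, 8, 9, 10, 11, 13, 14, 15}
⟦runner⟧ = {1, 2, 3, 5, 6, 7, 10, 11, 12, 13, 14, 15}
… ∩ ⟦that ran⟧ = {1, 2, 3, 5, 6, 7, 10, 11, 12, 13, 14, 15} ∩ {1, 9, 11, 14, 15} = {1, 11, 14, 15}
… ∩ ⟦near 2⟧ = {1, 11, 14, 15} ∩ {1, 2, 3, 6, 10, 11, 14} = {1, 11, 14}
… ∩ ⟦on 1⟧ = {1, 11, 14} ∩ {4, 6, 7, 11, 13, 14, 15} = {11, 14}
… ∩ ⟦behind 10⟧ = {11, 14} ∩ {1, 3, 4, 6, 8, 9, 10, 11, 13, 14, 15} = {11, 14}
So ⟦runner that ran near 2 on 1 behind 10⟧ = {11, 14}.

{11, 14}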